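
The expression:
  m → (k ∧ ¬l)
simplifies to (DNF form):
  (k ∧ ¬l) ∨ ¬m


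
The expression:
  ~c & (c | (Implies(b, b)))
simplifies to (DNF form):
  ~c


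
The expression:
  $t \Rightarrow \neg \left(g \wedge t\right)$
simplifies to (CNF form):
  $\neg g \vee \neg t$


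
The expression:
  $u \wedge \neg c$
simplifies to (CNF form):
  $u \wedge \neg c$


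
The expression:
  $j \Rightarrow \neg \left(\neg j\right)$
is always true.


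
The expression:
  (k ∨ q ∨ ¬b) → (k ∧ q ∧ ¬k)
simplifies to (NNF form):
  b ∧ ¬k ∧ ¬q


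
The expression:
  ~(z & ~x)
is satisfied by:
  {x: True, z: False}
  {z: False, x: False}
  {z: True, x: True}


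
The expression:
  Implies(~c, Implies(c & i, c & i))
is always true.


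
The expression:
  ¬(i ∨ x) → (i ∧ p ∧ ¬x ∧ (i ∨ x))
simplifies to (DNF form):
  i ∨ x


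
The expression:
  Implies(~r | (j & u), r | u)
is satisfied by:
  {r: True, u: True}
  {r: True, u: False}
  {u: True, r: False}


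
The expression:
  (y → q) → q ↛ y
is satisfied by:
  {q: True, y: False}
  {y: True, q: False}


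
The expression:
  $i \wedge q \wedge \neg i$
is never true.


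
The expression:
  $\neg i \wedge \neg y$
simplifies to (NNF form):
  $\neg i \wedge \neg y$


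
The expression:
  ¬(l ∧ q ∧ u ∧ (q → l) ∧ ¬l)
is always true.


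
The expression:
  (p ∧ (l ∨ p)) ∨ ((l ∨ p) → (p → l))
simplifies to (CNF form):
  True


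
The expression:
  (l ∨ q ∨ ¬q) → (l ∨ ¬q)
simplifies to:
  l ∨ ¬q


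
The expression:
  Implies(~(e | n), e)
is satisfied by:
  {n: True, e: True}
  {n: True, e: False}
  {e: True, n: False}


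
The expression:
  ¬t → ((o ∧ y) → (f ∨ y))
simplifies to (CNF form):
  True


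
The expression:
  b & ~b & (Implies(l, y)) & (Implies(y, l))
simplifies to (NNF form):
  False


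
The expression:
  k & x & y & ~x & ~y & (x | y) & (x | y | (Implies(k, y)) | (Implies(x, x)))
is never true.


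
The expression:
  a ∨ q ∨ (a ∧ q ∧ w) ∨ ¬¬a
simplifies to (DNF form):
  a ∨ q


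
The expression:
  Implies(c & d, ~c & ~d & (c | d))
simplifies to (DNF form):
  ~c | ~d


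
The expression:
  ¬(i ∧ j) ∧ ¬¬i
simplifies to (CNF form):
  i ∧ ¬j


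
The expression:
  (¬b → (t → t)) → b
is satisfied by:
  {b: True}


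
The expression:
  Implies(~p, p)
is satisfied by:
  {p: True}


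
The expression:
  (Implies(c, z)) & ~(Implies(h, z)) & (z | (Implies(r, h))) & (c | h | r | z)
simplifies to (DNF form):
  h & ~c & ~z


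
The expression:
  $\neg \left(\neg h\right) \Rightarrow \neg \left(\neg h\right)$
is always true.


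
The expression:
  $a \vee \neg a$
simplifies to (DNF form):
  $\text{True}$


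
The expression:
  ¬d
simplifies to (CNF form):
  ¬d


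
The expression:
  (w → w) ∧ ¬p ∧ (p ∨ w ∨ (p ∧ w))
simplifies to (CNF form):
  w ∧ ¬p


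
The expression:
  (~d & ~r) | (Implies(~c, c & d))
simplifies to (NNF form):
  c | (~d & ~r)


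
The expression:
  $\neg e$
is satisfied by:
  {e: False}


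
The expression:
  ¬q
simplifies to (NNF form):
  ¬q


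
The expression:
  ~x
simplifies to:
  ~x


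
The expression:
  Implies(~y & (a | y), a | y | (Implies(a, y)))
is always true.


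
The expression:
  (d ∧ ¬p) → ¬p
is always true.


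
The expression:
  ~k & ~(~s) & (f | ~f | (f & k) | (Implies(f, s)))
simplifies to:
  s & ~k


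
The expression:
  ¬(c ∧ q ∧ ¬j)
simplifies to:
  j ∨ ¬c ∨ ¬q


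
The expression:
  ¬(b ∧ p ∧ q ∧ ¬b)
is always true.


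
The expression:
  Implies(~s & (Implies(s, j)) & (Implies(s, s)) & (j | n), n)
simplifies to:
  n | s | ~j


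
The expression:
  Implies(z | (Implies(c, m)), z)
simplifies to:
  z | (c & ~m)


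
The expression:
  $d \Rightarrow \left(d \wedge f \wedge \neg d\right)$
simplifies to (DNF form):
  $\neg d$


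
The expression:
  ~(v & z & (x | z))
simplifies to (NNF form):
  ~v | ~z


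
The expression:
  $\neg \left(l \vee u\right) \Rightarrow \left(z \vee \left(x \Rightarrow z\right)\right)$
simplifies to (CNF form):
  $l \vee u \vee z \vee \neg x$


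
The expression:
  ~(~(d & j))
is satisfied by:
  {j: True, d: True}


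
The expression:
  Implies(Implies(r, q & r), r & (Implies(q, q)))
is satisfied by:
  {r: True}


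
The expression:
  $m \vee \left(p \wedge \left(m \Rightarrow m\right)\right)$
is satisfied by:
  {m: True, p: True}
  {m: True, p: False}
  {p: True, m: False}


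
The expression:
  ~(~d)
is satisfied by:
  {d: True}


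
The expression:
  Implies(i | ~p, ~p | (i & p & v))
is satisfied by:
  {v: True, p: False, i: False}
  {p: False, i: False, v: False}
  {i: True, v: True, p: False}
  {i: True, p: False, v: False}
  {v: True, p: True, i: False}
  {p: True, v: False, i: False}
  {i: True, p: True, v: True}


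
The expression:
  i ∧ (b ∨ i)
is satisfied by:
  {i: True}


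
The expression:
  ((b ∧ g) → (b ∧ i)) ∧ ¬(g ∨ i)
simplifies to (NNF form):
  ¬g ∧ ¬i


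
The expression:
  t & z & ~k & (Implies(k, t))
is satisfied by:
  {t: True, z: True, k: False}


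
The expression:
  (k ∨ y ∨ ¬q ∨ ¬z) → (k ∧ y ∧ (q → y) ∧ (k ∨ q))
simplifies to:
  (k ∨ q) ∧ (k ∨ z) ∧ (k ∨ ¬y) ∧ (y ∨ ¬k)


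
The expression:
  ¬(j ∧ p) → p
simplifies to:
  p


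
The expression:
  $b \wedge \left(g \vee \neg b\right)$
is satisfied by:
  {b: True, g: True}


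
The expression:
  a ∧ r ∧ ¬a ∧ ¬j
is never true.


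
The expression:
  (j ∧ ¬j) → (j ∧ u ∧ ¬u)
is always true.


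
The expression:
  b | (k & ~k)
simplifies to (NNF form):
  b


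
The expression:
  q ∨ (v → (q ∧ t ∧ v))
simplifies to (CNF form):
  q ∨ ¬v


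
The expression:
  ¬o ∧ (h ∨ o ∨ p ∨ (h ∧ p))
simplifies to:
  ¬o ∧ (h ∨ p)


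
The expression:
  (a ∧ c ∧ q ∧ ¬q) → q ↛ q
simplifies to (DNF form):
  True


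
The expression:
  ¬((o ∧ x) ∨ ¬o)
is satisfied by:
  {o: True, x: False}


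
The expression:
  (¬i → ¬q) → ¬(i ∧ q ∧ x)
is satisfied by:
  {q: False, x: False, i: False}
  {i: True, q: False, x: False}
  {x: True, q: False, i: False}
  {i: True, x: True, q: False}
  {q: True, i: False, x: False}
  {i: True, q: True, x: False}
  {x: True, q: True, i: False}


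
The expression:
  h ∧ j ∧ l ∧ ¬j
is never true.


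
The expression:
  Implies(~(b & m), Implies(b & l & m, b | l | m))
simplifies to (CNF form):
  True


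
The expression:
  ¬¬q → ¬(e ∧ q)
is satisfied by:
  {e: False, q: False}
  {q: True, e: False}
  {e: True, q: False}


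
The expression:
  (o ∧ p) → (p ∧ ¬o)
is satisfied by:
  {p: False, o: False}
  {o: True, p: False}
  {p: True, o: False}


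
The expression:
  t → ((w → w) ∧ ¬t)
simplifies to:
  ¬t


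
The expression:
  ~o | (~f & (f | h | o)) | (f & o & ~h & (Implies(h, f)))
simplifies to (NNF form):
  ~f | ~h | ~o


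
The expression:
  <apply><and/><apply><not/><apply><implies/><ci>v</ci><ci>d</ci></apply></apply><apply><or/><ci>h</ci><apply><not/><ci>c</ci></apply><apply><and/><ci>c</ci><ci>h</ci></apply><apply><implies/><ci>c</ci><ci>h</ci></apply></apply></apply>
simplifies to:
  <apply><and/><ci>v</ci><apply><not/><ci>d</ci></apply><apply><or/><ci>h</ci><apply><not/><ci>c</ci></apply></apply></apply>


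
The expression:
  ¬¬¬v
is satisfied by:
  {v: False}


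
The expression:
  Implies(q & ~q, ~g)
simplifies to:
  True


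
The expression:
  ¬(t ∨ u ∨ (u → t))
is never true.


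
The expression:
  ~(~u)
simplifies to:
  u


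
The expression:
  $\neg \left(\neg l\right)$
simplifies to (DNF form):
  $l$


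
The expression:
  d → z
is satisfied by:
  {z: True, d: False}
  {d: False, z: False}
  {d: True, z: True}


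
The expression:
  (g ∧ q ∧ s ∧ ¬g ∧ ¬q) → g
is always true.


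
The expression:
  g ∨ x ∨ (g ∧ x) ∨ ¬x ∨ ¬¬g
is always true.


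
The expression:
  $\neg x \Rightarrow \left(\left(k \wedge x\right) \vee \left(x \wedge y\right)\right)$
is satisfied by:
  {x: True}


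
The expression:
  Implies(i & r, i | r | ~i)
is always true.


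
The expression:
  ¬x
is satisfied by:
  {x: False}


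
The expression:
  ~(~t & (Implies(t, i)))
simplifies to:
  t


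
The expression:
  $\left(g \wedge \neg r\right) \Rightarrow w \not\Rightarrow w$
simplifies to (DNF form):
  $r \vee \neg g$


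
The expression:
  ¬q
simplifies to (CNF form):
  ¬q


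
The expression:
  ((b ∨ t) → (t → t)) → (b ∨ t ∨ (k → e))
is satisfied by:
  {b: True, t: True, e: True, k: False}
  {b: True, t: True, k: False, e: False}
  {b: True, e: True, k: False, t: False}
  {b: True, k: False, e: False, t: False}
  {t: True, e: True, k: False, b: False}
  {t: True, k: False, e: False, b: False}
  {e: True, t: False, k: False, b: False}
  {t: False, k: False, e: False, b: False}
  {t: True, b: True, k: True, e: True}
  {t: True, b: True, k: True, e: False}
  {b: True, k: True, e: True, t: False}
  {b: True, k: True, t: False, e: False}
  {e: True, k: True, t: True, b: False}
  {k: True, t: True, b: False, e: False}
  {k: True, e: True, b: False, t: False}


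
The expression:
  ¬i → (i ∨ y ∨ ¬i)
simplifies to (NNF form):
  True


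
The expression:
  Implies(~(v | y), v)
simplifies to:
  v | y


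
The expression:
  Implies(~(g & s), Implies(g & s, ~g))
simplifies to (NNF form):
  True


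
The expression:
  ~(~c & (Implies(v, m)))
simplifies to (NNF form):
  c | (v & ~m)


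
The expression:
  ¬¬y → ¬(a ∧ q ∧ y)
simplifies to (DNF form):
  ¬a ∨ ¬q ∨ ¬y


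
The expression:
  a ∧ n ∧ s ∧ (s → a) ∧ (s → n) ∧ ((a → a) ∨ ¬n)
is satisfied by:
  {a: True, s: True, n: True}


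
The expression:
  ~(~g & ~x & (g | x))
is always true.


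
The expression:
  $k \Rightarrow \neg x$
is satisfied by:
  {k: False, x: False}
  {x: True, k: False}
  {k: True, x: False}


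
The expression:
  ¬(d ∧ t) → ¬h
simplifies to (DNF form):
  (d ∧ t) ∨ ¬h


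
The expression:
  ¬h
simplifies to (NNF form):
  ¬h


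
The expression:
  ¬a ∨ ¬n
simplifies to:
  ¬a ∨ ¬n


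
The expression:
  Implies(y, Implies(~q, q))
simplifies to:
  q | ~y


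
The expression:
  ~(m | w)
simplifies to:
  ~m & ~w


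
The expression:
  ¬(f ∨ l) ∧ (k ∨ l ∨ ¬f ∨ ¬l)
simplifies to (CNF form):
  ¬f ∧ ¬l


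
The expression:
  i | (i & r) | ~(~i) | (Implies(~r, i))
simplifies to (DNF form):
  i | r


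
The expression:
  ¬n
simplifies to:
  ¬n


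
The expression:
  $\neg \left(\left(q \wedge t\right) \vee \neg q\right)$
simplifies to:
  $q \wedge \neg t$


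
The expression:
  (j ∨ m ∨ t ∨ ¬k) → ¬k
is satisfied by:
  {t: False, j: False, k: False, m: False}
  {m: True, t: False, j: False, k: False}
  {j: True, m: False, t: False, k: False}
  {m: True, j: True, t: False, k: False}
  {t: True, m: False, j: False, k: False}
  {m: True, t: True, j: False, k: False}
  {j: True, t: True, m: False, k: False}
  {m: True, j: True, t: True, k: False}
  {k: True, m: False, t: False, j: False}


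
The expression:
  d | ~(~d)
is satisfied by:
  {d: True}


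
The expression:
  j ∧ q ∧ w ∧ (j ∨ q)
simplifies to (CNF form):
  j ∧ q ∧ w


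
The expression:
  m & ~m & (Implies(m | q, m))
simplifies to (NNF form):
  False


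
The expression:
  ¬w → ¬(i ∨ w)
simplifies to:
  w ∨ ¬i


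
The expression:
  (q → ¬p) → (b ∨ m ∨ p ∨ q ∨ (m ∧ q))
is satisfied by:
  {b: True, q: True, m: True, p: True}
  {b: True, q: True, m: True, p: False}
  {b: True, q: True, p: True, m: False}
  {b: True, q: True, p: False, m: False}
  {b: True, m: True, p: True, q: False}
  {b: True, m: True, p: False, q: False}
  {b: True, m: False, p: True, q: False}
  {b: True, m: False, p: False, q: False}
  {q: True, m: True, p: True, b: False}
  {q: True, m: True, p: False, b: False}
  {q: True, p: True, m: False, b: False}
  {q: True, p: False, m: False, b: False}
  {m: True, p: True, q: False, b: False}
  {m: True, q: False, p: False, b: False}
  {p: True, q: False, m: False, b: False}


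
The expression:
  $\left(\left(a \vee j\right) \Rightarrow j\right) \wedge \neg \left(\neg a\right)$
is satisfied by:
  {a: True, j: True}


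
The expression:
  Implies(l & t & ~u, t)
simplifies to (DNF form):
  True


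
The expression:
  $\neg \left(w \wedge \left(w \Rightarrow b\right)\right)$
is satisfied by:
  {w: False, b: False}
  {b: True, w: False}
  {w: True, b: False}


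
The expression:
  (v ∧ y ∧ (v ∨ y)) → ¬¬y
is always true.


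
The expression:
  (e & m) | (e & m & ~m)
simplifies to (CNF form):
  e & m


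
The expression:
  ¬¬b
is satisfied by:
  {b: True}


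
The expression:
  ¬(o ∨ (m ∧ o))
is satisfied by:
  {o: False}


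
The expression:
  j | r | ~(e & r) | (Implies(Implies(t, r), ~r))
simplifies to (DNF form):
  True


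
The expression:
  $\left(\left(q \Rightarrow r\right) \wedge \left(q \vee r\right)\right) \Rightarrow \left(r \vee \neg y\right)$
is always true.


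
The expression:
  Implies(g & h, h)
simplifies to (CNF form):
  True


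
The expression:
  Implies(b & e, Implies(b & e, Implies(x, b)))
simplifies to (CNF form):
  True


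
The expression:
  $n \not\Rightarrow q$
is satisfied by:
  {n: True, q: False}


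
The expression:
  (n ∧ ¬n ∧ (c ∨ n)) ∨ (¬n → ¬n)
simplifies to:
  True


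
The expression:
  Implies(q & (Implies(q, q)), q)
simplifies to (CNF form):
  True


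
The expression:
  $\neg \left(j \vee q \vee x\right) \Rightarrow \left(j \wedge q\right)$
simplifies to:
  $j \vee q \vee x$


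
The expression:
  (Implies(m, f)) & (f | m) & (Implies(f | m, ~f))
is never true.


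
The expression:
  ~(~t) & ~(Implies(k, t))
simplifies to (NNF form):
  False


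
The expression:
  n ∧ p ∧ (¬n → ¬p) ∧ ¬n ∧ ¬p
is never true.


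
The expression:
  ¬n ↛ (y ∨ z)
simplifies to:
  ¬n ∧ ¬y ∧ ¬z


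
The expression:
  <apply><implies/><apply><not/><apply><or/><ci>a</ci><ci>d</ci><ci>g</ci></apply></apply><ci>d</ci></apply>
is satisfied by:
  {a: True, d: True, g: True}
  {a: True, d: True, g: False}
  {a: True, g: True, d: False}
  {a: True, g: False, d: False}
  {d: True, g: True, a: False}
  {d: True, g: False, a: False}
  {g: True, d: False, a: False}


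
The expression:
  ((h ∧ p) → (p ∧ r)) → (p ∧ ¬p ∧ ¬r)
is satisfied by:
  {h: True, p: True, r: False}


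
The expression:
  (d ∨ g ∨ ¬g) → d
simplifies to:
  d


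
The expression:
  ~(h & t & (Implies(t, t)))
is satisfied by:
  {h: False, t: False}
  {t: True, h: False}
  {h: True, t: False}


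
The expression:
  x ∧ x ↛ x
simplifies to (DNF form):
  False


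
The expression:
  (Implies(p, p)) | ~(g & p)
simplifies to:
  True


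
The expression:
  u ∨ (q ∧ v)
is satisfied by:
  {v: True, u: True, q: True}
  {v: True, u: True, q: False}
  {u: True, q: True, v: False}
  {u: True, q: False, v: False}
  {v: True, q: True, u: False}


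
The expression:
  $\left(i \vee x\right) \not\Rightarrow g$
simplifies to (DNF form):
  $\left(i \wedge \neg g\right) \vee \left(x \wedge \neg g\right)$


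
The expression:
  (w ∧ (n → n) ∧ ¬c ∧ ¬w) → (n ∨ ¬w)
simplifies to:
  True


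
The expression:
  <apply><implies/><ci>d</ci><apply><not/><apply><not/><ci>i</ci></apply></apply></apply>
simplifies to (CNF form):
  <apply><or/><ci>i</ci><apply><not/><ci>d</ci></apply></apply>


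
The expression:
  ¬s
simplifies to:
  ¬s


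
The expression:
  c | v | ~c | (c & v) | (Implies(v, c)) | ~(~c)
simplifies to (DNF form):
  True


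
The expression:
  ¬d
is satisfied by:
  {d: False}


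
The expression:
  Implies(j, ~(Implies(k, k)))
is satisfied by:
  {j: False}


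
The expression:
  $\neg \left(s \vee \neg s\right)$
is never true.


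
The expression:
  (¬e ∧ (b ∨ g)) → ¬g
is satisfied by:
  {e: True, g: False}
  {g: False, e: False}
  {g: True, e: True}


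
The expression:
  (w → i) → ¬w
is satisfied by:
  {w: False, i: False}
  {i: True, w: False}
  {w: True, i: False}


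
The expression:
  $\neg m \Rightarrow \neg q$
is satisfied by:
  {m: True, q: False}
  {q: False, m: False}
  {q: True, m: True}


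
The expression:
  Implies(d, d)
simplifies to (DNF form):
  True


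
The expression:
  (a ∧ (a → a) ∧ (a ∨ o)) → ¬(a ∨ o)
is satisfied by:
  {a: False}


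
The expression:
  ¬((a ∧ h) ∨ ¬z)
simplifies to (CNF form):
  z ∧ (¬a ∨ ¬h)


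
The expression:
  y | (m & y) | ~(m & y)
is always true.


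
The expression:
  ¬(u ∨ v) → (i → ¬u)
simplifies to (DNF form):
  True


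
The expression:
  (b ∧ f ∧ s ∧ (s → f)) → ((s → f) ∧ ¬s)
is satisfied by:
  {s: False, b: False, f: False}
  {f: True, s: False, b: False}
  {b: True, s: False, f: False}
  {f: True, b: True, s: False}
  {s: True, f: False, b: False}
  {f: True, s: True, b: False}
  {b: True, s: True, f: False}


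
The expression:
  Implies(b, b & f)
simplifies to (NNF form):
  f | ~b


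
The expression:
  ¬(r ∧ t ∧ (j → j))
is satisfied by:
  {t: False, r: False}
  {r: True, t: False}
  {t: True, r: False}


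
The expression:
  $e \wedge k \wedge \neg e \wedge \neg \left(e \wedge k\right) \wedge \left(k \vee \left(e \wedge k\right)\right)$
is never true.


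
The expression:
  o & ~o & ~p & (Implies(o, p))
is never true.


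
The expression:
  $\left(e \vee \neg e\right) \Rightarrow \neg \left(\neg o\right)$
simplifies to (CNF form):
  $o$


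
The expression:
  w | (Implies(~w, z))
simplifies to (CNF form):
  w | z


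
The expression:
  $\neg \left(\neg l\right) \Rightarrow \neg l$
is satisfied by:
  {l: False}


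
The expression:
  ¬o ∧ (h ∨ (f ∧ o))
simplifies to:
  h ∧ ¬o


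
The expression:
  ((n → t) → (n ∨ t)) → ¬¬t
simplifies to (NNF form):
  t ∨ ¬n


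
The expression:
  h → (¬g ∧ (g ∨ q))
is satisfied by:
  {q: True, h: False, g: False}
  {q: False, h: False, g: False}
  {g: True, q: True, h: False}
  {g: True, q: False, h: False}
  {h: True, q: True, g: False}


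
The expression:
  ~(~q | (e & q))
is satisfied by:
  {q: True, e: False}


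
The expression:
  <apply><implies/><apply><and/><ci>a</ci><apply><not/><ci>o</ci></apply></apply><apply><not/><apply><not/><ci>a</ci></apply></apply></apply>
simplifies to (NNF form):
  <true/>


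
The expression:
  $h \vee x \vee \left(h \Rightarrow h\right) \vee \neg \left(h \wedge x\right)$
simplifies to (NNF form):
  $\text{True}$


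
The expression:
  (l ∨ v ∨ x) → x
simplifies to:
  x ∨ (¬l ∧ ¬v)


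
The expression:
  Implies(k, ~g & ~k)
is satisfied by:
  {k: False}


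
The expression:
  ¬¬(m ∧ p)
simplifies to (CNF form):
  m ∧ p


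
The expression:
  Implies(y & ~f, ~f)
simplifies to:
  True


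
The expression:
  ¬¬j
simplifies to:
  j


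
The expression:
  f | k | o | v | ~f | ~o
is always true.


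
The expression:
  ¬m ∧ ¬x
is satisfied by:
  {x: False, m: False}


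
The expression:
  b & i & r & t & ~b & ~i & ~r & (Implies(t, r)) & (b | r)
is never true.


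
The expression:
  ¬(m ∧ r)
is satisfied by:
  {m: False, r: False}
  {r: True, m: False}
  {m: True, r: False}


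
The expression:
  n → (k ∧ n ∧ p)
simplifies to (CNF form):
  (k ∨ ¬n) ∧ (p ∨ ¬n)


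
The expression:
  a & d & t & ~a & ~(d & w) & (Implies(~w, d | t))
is never true.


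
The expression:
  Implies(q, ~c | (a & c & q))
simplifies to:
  a | ~c | ~q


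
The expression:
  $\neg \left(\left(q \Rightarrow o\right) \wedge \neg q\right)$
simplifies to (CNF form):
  $q$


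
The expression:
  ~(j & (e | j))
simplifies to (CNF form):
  ~j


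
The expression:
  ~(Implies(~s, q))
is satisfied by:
  {q: False, s: False}


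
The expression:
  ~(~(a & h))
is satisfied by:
  {a: True, h: True}


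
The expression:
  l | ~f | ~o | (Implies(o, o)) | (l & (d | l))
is always true.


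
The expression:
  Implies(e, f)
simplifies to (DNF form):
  f | ~e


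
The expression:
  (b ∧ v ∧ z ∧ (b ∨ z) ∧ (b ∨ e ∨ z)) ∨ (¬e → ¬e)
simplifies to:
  True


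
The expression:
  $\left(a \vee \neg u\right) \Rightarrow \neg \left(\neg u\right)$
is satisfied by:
  {u: True}


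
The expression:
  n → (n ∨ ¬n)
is always true.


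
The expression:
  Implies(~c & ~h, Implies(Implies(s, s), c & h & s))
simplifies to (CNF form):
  c | h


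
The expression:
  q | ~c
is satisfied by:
  {q: True, c: False}
  {c: False, q: False}
  {c: True, q: True}


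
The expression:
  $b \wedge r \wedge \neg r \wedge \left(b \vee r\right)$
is never true.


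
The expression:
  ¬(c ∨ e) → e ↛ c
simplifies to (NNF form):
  c ∨ e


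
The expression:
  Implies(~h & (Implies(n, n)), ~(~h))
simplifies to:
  h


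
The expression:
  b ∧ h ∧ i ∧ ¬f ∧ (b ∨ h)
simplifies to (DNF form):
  b ∧ h ∧ i ∧ ¬f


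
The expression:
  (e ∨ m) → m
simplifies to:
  m ∨ ¬e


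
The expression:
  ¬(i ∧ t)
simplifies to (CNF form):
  ¬i ∨ ¬t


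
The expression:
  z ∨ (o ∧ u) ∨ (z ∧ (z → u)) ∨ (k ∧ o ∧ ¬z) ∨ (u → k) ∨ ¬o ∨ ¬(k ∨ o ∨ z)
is always true.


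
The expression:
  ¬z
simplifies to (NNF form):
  ¬z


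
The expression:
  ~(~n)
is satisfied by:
  {n: True}


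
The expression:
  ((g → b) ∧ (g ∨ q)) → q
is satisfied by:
  {q: True, g: False, b: False}
  {g: False, b: False, q: False}
  {b: True, q: True, g: False}
  {b: True, g: False, q: False}
  {q: True, g: True, b: False}
  {g: True, q: False, b: False}
  {b: True, g: True, q: True}


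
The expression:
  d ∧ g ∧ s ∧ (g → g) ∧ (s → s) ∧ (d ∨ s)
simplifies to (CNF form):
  d ∧ g ∧ s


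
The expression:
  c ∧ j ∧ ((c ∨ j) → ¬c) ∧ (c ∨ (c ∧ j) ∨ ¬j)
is never true.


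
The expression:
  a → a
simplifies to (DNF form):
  True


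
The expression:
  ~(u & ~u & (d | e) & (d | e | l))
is always true.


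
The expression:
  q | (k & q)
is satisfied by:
  {q: True}


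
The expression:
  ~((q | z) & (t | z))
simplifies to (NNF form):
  ~z & (~q | ~t)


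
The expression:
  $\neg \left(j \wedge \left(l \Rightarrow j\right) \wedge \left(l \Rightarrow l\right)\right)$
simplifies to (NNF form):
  $\neg j$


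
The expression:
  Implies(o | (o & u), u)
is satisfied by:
  {u: True, o: False}
  {o: False, u: False}
  {o: True, u: True}


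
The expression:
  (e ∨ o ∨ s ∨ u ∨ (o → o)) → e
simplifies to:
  e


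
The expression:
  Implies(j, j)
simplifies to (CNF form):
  True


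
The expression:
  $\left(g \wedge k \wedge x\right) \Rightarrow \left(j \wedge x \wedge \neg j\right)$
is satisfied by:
  {g: False, k: False, x: False}
  {x: True, g: False, k: False}
  {k: True, g: False, x: False}
  {x: True, k: True, g: False}
  {g: True, x: False, k: False}
  {x: True, g: True, k: False}
  {k: True, g: True, x: False}


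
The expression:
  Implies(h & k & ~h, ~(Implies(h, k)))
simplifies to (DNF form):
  True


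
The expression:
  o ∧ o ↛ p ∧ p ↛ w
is never true.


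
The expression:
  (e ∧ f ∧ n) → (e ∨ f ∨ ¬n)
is always true.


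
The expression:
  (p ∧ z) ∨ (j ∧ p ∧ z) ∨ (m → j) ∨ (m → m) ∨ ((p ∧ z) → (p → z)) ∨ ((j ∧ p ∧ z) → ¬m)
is always true.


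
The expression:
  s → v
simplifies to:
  v ∨ ¬s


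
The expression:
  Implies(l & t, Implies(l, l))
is always true.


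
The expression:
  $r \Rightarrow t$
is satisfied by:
  {t: True, r: False}
  {r: False, t: False}
  {r: True, t: True}


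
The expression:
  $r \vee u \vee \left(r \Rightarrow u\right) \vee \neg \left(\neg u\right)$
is always true.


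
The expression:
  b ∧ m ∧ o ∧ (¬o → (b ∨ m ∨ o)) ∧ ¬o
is never true.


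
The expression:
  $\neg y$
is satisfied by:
  {y: False}


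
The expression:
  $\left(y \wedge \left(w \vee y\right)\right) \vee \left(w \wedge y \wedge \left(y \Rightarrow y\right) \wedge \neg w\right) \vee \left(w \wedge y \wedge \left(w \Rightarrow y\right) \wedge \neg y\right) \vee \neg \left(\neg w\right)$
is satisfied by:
  {y: True, w: True}
  {y: True, w: False}
  {w: True, y: False}


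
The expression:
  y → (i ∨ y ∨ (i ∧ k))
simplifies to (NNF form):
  True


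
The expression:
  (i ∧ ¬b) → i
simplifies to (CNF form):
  True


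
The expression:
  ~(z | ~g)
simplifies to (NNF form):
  g & ~z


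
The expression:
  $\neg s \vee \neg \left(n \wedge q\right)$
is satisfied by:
  {s: False, q: False, n: False}
  {n: True, s: False, q: False}
  {q: True, s: False, n: False}
  {n: True, q: True, s: False}
  {s: True, n: False, q: False}
  {n: True, s: True, q: False}
  {q: True, s: True, n: False}


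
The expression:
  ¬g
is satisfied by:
  {g: False}


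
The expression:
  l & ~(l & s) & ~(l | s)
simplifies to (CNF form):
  False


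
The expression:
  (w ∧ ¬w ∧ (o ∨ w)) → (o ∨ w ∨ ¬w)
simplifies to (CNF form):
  True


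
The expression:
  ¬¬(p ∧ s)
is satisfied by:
  {p: True, s: True}


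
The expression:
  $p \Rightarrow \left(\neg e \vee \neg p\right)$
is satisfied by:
  {p: False, e: False}
  {e: True, p: False}
  {p: True, e: False}


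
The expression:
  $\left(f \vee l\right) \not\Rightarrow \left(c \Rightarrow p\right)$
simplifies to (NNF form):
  $c \wedge \neg p \wedge \left(f \vee l\right)$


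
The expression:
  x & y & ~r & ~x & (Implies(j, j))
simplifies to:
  False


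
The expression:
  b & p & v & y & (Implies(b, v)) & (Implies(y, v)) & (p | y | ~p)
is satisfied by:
  {p: True, b: True, y: True, v: True}


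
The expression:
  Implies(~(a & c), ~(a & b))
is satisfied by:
  {c: True, a: False, b: False}
  {c: False, a: False, b: False}
  {b: True, c: True, a: False}
  {b: True, c: False, a: False}
  {a: True, c: True, b: False}
  {a: True, c: False, b: False}
  {a: True, b: True, c: True}


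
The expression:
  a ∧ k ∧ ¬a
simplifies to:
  False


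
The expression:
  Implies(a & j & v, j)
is always true.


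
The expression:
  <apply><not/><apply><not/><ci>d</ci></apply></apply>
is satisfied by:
  {d: True}


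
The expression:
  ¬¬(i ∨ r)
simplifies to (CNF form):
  i ∨ r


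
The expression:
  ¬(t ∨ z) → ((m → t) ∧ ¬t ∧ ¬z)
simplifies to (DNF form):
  t ∨ z ∨ ¬m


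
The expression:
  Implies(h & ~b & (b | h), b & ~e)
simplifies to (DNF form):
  b | ~h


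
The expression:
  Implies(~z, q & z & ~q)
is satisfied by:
  {z: True}


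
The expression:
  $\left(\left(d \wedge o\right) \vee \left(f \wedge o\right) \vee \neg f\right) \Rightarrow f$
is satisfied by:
  {f: True}


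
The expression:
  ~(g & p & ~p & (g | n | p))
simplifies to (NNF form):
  True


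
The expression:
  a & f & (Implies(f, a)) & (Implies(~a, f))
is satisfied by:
  {a: True, f: True}


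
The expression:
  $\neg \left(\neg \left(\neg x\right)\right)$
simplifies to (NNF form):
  $\neg x$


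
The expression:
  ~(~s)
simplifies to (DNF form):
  s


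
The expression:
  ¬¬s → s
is always true.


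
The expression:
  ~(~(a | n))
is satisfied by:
  {n: True, a: True}
  {n: True, a: False}
  {a: True, n: False}


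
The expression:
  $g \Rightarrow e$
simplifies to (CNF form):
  $e \vee \neg g$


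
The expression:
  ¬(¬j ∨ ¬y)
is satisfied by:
  {j: True, y: True}


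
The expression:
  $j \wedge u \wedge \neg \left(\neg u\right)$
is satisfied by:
  {j: True, u: True}


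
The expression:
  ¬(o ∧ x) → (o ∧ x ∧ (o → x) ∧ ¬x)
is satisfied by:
  {x: True, o: True}


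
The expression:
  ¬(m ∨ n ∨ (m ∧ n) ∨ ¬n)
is never true.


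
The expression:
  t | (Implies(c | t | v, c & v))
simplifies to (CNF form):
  (c | t | ~c) & (c | t | ~v) & (t | v | ~c) & (t | v | ~v)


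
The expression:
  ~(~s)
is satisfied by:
  {s: True}


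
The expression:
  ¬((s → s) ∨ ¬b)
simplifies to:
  False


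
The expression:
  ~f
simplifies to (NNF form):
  ~f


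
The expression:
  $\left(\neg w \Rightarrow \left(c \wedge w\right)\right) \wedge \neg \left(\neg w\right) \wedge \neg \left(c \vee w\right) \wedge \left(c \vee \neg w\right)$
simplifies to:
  $\text{False}$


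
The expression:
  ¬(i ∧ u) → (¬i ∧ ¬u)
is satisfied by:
  {u: False, i: False}
  {i: True, u: True}


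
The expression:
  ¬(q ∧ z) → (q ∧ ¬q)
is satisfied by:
  {z: True, q: True}


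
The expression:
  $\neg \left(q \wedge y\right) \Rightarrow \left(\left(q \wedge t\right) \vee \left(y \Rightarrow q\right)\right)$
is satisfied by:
  {q: True, y: False}
  {y: False, q: False}
  {y: True, q: True}


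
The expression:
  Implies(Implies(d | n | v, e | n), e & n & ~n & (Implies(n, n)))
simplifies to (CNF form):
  ~e & ~n & (d | v)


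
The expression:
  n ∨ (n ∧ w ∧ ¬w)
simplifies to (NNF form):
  n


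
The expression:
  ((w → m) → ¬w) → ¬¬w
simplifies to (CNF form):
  w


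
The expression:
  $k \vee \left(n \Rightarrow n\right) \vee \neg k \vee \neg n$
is always true.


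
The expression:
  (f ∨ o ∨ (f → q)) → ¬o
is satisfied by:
  {o: False}


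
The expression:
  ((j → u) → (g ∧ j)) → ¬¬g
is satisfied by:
  {g: True, u: True, j: False}
  {g: True, u: False, j: False}
  {u: True, g: False, j: False}
  {g: False, u: False, j: False}
  {j: True, g: True, u: True}
  {j: True, g: True, u: False}
  {j: True, u: True, g: False}


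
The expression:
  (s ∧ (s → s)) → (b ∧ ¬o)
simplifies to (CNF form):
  (b ∨ ¬s) ∧ (¬o ∨ ¬s)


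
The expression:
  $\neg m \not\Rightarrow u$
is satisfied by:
  {u: False, m: False}


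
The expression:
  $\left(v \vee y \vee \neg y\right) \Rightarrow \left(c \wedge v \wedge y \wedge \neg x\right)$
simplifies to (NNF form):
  $c \wedge v \wedge y \wedge \neg x$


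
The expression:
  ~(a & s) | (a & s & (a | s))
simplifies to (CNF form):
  True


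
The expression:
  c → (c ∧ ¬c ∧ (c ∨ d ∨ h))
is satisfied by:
  {c: False}


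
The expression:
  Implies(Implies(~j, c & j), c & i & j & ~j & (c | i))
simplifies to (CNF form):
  ~j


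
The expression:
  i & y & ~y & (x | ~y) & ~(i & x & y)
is never true.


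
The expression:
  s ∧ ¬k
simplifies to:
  s ∧ ¬k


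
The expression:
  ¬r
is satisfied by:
  {r: False}


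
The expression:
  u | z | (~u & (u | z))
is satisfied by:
  {z: True, u: True}
  {z: True, u: False}
  {u: True, z: False}


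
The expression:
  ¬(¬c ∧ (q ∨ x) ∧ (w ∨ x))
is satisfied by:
  {c: True, q: False, w: False, x: False}
  {c: True, w: True, q: False, x: False}
  {c: True, q: True, w: False, x: False}
  {c: True, w: True, q: True, x: False}
  {x: True, c: True, q: False, w: False}
  {x: True, c: True, w: True, q: False}
  {x: True, c: True, q: True, w: False}
  {x: True, c: True, w: True, q: True}
  {x: False, q: False, w: False, c: False}
  {w: True, x: False, q: False, c: False}
  {q: True, x: False, w: False, c: False}


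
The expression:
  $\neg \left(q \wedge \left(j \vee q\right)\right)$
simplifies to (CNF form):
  $\neg q$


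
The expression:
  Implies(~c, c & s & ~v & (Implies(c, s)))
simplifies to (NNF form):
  c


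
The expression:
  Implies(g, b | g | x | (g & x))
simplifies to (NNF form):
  True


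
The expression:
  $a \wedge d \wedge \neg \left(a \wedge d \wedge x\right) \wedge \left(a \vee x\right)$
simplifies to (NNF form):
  $a \wedge d \wedge \neg x$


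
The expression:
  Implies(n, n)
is always true.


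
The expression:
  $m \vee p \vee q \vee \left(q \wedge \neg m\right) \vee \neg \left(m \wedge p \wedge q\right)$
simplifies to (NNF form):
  $\text{True}$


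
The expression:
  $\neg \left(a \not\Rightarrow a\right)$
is always true.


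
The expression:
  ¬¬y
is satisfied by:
  {y: True}


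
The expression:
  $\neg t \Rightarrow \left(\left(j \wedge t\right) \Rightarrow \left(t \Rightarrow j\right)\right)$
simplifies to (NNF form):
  $\text{True}$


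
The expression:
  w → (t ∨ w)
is always true.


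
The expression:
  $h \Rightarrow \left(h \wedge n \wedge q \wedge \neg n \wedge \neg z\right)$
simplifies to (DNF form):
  $\neg h$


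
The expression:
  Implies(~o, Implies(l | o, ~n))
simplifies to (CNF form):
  o | ~l | ~n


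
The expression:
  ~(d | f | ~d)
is never true.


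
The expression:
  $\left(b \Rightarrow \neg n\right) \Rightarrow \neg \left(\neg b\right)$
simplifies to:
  $b$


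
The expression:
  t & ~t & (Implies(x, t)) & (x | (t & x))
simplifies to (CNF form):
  False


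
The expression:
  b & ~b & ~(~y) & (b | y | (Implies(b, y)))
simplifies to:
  False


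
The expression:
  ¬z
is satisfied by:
  {z: False}


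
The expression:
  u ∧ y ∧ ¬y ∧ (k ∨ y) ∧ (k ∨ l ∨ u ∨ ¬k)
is never true.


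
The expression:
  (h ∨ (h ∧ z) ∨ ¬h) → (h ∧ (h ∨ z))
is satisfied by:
  {h: True}


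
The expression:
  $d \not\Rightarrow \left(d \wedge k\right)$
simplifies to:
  $d \wedge \neg k$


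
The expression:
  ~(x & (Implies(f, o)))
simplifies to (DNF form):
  ~x | (f & ~o)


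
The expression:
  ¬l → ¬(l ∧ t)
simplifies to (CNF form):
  True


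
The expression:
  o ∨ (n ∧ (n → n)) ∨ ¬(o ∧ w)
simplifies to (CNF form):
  True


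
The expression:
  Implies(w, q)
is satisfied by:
  {q: True, w: False}
  {w: False, q: False}
  {w: True, q: True}


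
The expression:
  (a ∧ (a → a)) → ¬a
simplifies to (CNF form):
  ¬a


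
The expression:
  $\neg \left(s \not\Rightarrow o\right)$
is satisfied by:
  {o: True, s: False}
  {s: False, o: False}
  {s: True, o: True}


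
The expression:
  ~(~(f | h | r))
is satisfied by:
  {r: True, h: True, f: True}
  {r: True, h: True, f: False}
  {r: True, f: True, h: False}
  {r: True, f: False, h: False}
  {h: True, f: True, r: False}
  {h: True, f: False, r: False}
  {f: True, h: False, r: False}


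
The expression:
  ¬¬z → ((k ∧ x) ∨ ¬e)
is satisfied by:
  {k: True, x: True, e: False, z: False}
  {k: True, x: False, e: False, z: False}
  {x: True, k: False, e: False, z: False}
  {k: False, x: False, e: False, z: False}
  {k: True, z: True, x: True, e: False}
  {k: True, z: True, x: False, e: False}
  {z: True, x: True, k: False, e: False}
  {z: True, k: False, x: False, e: False}
  {k: True, e: True, x: True, z: False}
  {k: True, e: True, x: False, z: False}
  {e: True, x: True, k: False, z: False}
  {e: True, k: False, x: False, z: False}
  {k: True, z: True, e: True, x: True}


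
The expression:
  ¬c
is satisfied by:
  {c: False}


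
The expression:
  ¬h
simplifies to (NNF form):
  ¬h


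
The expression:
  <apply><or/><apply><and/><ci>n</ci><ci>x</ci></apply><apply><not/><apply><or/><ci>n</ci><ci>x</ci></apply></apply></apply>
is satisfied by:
  {x: False, n: False}
  {n: True, x: True}


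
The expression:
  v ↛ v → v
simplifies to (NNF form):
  True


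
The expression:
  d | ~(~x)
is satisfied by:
  {x: True, d: True}
  {x: True, d: False}
  {d: True, x: False}


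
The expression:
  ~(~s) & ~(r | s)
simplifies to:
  False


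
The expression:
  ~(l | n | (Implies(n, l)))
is never true.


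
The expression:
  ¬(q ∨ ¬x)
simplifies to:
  x ∧ ¬q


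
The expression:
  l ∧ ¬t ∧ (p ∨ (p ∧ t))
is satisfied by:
  {p: True, l: True, t: False}


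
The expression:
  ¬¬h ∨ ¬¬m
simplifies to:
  h ∨ m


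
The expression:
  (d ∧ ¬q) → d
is always true.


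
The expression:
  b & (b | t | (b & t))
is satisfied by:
  {b: True}


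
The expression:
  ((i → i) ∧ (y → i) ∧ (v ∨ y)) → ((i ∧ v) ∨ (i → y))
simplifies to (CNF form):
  True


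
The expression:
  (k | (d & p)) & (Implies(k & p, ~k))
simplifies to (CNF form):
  (d | k) & (k | p) & (~k | ~p)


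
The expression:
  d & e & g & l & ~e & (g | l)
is never true.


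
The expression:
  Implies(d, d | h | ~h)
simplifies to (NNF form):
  True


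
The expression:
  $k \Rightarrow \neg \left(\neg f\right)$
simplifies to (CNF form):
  $f \vee \neg k$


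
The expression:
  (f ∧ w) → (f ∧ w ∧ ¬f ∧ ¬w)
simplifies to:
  ¬f ∨ ¬w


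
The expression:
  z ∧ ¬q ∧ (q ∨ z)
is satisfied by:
  {z: True, q: False}


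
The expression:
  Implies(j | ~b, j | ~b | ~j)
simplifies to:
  True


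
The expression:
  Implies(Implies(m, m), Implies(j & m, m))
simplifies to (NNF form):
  True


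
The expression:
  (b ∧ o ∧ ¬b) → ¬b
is always true.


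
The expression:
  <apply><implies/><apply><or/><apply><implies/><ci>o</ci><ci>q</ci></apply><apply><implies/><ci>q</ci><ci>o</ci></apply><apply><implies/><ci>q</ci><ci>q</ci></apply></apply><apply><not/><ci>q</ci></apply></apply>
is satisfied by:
  {q: False}


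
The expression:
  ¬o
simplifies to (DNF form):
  ¬o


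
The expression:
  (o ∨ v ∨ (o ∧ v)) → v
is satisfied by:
  {v: True, o: False}
  {o: False, v: False}
  {o: True, v: True}


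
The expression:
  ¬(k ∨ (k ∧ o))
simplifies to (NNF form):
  ¬k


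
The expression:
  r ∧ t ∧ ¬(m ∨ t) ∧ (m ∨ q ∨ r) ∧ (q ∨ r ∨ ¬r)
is never true.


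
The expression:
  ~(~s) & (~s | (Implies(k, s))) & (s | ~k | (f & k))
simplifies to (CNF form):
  s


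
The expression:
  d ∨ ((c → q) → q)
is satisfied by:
  {d: True, q: True, c: True}
  {d: True, q: True, c: False}
  {d: True, c: True, q: False}
  {d: True, c: False, q: False}
  {q: True, c: True, d: False}
  {q: True, c: False, d: False}
  {c: True, q: False, d: False}
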